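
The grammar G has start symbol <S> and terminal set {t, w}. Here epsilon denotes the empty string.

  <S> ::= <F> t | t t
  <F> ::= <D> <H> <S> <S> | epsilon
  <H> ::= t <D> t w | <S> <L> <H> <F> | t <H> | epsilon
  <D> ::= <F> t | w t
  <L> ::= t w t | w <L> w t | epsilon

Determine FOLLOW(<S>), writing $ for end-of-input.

FIRST(<L>): from <L>::=t w t we get {t}; from <L>::=w <L> w t we get {w}; from <L>::=epsilon we get {epsilon}. So FIRST(<L>) = {epsilon, t, w}.
FIRST(<S>): from <S>::=<F> t we get {t, w}; from <S>::=t t we get {t}. So FIRST(<S>) = {t, w}.
FIRST(<H>): from <H>::=t <D> t w we get {t}; from <H>::=<S> <L> <H> <F> we get {t, w}; from <H>::=t <H> we get {t}; from <H>::=epsilon we get {epsilon}. So FIRST(<H>) = {epsilon, t, w}.
FIRST(<F>): from <F>::=<D> <H> <S> <S> we get {t, w}; from <F>::=epsilon we get {epsilon}. So FIRST(<F>) = {epsilon, t, w}.
FIRST(<D>): from <D>::=<F> t we get {t, w}; from <D>::=w t we get {w}. So FIRST(<D>) = {t, w}.
FOLLOW(<S>) includes $ since <S> is the start symbol.
FOLLOW(<H>): in <F>::=<D> <H> <S> <S>, <H> is followed by <S> <S> with FIRST {t, w}; in <H>::=<S> <L> <H> <F>, <H> is followed by <F> with FIRST {epsilon, t, w}; in <H>::=<S> <L> <H> <F>, the suffix after <H> is nullable (adds nothing new); in <H>::=t <H>, the suffix after <H> is empty (adds nothing new). Thus FOLLOW(<H>) = {t, w}.
FOLLOW(<F>): in <S>::=<F> t, <F> is followed by t with FIRST {t}; in <H>::=<S> <L> <H> <F>, the suffix after <F> is empty, so FOLLOW(<F>) ⊇ FOLLOW(<H>) = {t, w}; in <D>::=<F> t, <F> is followed by t with FIRST {t}. Thus FOLLOW(<F>) = {t, w}.
FOLLOW(<S>): in <F>::=<D> <H> <S> <S> (occurrence 1), <S> is followed by <S> with FIRST {t, w}; in <F>::=<D> <H> <S> <S> (occurrence 2), the suffix after <S> is empty, so FOLLOW(<S>) ⊇ FOLLOW(<F>) = {t, w}; in <H>::=<S> <L> <H> <F>, <S> is followed by <L> <H> <F> with FIRST {epsilon, t, w}; in <H>::=<S> <L> <H> <F>, the suffix after <S> is nullable, so FOLLOW(<S>) ⊇ FOLLOW(<H>) = {t, w}. Thus FOLLOW(<S>) = {$, t, w}.
FOLLOW(<D>): in <F>::=<D> <H> <S> <S>, <D> is followed by <H> <S> <S> with FIRST {t, w}; in <H>::=t <D> t w, <D> is followed by t w with FIRST {t}. Thus FOLLOW(<D>) = {t, w}.
FOLLOW(<L>): in <H>::=<S> <L> <H> <F>, <L> is followed by <H> <F> with FIRST {epsilon, t, w}; in <H>::=<S> <L> <H> <F>, the suffix after <L> is nullable, so FOLLOW(<L>) ⊇ FOLLOW(<H>) = {t, w}; in <L>::=w <L> w t, <L> is followed by w t with FIRST {w}. Thus FOLLOW(<L>) = {t, w}.

{$, t, w}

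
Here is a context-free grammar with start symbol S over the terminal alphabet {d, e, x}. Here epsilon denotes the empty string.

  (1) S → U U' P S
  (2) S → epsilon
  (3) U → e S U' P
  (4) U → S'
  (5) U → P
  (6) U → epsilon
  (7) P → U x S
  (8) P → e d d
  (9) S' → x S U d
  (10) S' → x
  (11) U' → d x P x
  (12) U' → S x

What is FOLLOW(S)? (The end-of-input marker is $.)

FIRST(S') = {x}
FIRST(S) = {epsilon, d, e, x}  (via U U' P S)
FIRST(U') = {d, e, x}  (via S x)
FIRST(U) = {epsilon, e, x}  (via S', P)
FIRST(P) = {e, x}  (via U x S)
FOLLOW(S) includes $ since S is the start symbol.
FOLLOW(U): in S→U U' P S, U is followed by U' P S with FIRST {d, e, x}; in P→U x S, U is followed by x S with FIRST {x}; in S'→x S U d, U is followed by d with FIRST {d}. Thus FOLLOW(U) = {d, e, x}.
FOLLOW(S'): in U→S', the suffix after S' is empty, so FOLLOW(S') ⊇ FOLLOW(U) = {d, e, x}. Thus FOLLOW(S') = {d, e, x}.
FOLLOW(U'): in S→U U' P S, U' is followed by P S with FIRST {e, x}; in U→e S U' P, U' is followed by P with FIRST {e, x}. Thus FOLLOW(U') = {e, x}.
FOLLOW(S): in S→U U' P S, the suffix after S is empty (adds nothing new); in U→e S U' P, S is followed by U' P with FIRST {d, e, x}; in P→U x S, the suffix after S is empty, so FOLLOW(S) ⊇ FOLLOW(P) = {$, d, e, x}; in S'→x S U d, S is followed by U d with FIRST {d, e, x}; in U'→S x, S is followed by x with FIRST {x}. Thus FOLLOW(S) = {$, d, e, x}.
FOLLOW(P): in S→U U' P S, P is followed by S with FIRST {epsilon, d, e, x}; in S→U U' P S, the suffix after P is nullable, so FOLLOW(P) ⊇ FOLLOW(S) = {$, d, e, x}; in U→e S U' P, the suffix after P is empty, so FOLLOW(P) ⊇ FOLLOW(U) = {d, e, x}; in U→P, the suffix after P is empty, so FOLLOW(P) ⊇ FOLLOW(U) = {d, e, x}; in U'→d x P x, P is followed by x with FIRST {x}. Thus FOLLOW(P) = {$, d, e, x}.

{$, d, e, x}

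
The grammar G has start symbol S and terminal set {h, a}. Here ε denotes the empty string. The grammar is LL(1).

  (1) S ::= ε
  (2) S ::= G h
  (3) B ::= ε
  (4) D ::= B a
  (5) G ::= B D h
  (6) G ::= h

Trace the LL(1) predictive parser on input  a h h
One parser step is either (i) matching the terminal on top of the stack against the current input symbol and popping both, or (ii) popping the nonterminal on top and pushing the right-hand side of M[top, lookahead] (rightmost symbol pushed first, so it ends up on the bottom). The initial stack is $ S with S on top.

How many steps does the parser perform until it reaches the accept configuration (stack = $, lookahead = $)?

step 1: stack=$ S  input=a h h $  — expand S ::= G h
step 2: stack=$ h G  input=a h h $  — expand G ::= B D h
step 3: stack=$ h h D B  input=a h h $  — expand B ::= ε
step 4: stack=$ h h D  input=a h h $  — expand D ::= B a
step 5: stack=$ h h a B  input=a h h $  — expand B ::= ε
step 6: stack=$ h h a  input=a h h $  — match a
step 7: stack=$ h h  input=h h $  — match h
step 8: stack=$ h  input=h $  — match h
Accept reached after 8 steps.

8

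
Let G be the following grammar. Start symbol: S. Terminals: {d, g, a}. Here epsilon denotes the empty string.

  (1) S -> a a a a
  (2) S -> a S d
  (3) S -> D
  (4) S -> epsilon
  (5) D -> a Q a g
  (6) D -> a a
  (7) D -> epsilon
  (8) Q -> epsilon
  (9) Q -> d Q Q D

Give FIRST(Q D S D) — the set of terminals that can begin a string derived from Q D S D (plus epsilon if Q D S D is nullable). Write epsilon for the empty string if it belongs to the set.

{epsilon, a, d}

FIRST(D) = {epsilon, a}
FIRST(Q) = {epsilon, d}
FIRST(S) = {epsilon, a}  (via D)
FIRST(Q D S D): take FIRST of each symbol in turn, carrying on past any symbol whose FIRST contains epsilon; result {epsilon, a, d}.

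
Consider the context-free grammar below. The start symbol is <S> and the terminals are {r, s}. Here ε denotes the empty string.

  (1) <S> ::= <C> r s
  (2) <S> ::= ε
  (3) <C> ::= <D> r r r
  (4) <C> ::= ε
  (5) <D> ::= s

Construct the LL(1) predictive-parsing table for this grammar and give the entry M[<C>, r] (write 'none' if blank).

FIRST(<D>): from <D>::=s we get {s}. So FIRST(<D>) = {s}.
FIRST(<C>): from <C>::=<D> r r r we get {s}; from <C>::=ε we get {ε}. So FIRST(<C>) = {ε, s}.
FIRST(<S>): from <S>::=<C> r s we get {r, s}; from <S>::=ε we get {ε}. So FIRST(<S>) = {ε, r, s}.
FOLLOW(<S>) includes $ since <S> is the start symbol.
FOLLOW(<C>): in <S>::=<C> r s, <C> is followed by r s with FIRST {r}. Thus FOLLOW(<C>) = {r}.
For <C> ::= <D> r r r: FIRST(<D> r r r) = {s}, so it goes in M[<C>, t] for t ∈ {s}.
For <C> ::= ε: FIRST(ε) = {ε}, so it goes in M[<C>, t] for t ∈ {}; since ε ∈ FIRST, also for every t ∈ FOLLOW(<C>) = {r}.

<C> ::= ε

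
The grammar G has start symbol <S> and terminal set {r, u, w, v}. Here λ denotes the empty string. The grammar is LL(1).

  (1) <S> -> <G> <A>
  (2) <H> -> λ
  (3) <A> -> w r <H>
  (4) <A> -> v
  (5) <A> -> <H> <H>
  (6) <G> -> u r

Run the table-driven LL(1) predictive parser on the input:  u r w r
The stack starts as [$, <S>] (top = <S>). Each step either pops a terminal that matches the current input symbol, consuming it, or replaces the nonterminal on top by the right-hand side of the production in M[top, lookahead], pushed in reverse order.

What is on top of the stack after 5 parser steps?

     Stack      Input      Action
  1  $ <S>      u r w r $  expand <S> -> <G> <A>
  2  $ <A> <G>  u r w r $  expand <G> -> u r
  3  $ <A> r u  u r w r $  match u
  4  $ <A> r    r w r $    match r
  5  $ <A>      w r $      expand <A> -> w r <H>
Stack after step 5: $ <H> r w (top = w).

w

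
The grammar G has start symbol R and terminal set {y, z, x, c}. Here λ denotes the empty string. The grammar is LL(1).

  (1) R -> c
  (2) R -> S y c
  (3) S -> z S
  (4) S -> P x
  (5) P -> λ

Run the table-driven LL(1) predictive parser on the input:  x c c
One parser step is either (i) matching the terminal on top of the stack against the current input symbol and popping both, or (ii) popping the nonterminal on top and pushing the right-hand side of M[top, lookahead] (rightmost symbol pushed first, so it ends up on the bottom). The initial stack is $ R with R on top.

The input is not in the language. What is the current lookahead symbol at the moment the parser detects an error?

c

step 1: stack=$ R  input=x c c $  — expand R -> S y c
step 2: stack=$ c y S  input=x c c $  — expand S -> P x
step 3: stack=$ c y x P  input=x c c $  — expand P -> λ
step 4: stack=$ c y x  input=x c c $  — match x
step 5: stack=$ c y  input=c c $  — error: top is terminal y but lookahead is c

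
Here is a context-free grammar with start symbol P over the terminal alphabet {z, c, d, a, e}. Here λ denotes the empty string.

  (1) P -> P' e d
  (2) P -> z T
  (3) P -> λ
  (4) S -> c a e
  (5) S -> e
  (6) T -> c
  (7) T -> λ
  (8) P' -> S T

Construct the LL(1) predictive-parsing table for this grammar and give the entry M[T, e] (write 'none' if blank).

FIRST(S) = {c, e}
FIRST(T) = {λ, c}
FIRST(P') = {c, e}  (via S T)
FIRST(P) = {λ, c, e, z}  (via P' e d)
FOLLOW(P) includes $ since P is the start symbol.
FOLLOW(P): P appears on no right-hand side. Thus FOLLOW(P) = {$}.
FOLLOW(P'): in P->P' e d, P' is followed by e d with FIRST {e}. Thus FOLLOW(P') = {e}.
FOLLOW(T): in P->z T, the suffix after T is empty, so FOLLOW(T) ⊇ FOLLOW(P) = {$}; in P'->S T, the suffix after T is empty, so FOLLOW(T) ⊇ FOLLOW(P') = {e}. Thus FOLLOW(T) = {$, e}.
For T -> c: FIRST(c) = {c}, so it goes in M[T, t] for t ∈ {c}.
For T -> λ: FIRST(λ) = {λ}, so it goes in M[T, t] for t ∈ {}; since λ ∈ FIRST, also for every t ∈ FOLLOW(T) = {$, e}.

T -> λ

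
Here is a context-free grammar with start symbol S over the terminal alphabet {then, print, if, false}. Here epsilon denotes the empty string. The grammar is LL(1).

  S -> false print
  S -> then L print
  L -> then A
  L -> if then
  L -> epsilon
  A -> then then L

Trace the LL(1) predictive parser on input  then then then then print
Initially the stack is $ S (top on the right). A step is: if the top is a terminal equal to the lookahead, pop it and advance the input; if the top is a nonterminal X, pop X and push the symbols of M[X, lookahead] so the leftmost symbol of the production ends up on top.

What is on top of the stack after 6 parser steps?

then

     Stack                Input                        Action
  1  $ S                  then then then then print $  expand S -> then L print
  2  $ print L then       then then then then print $  match then
  3  $ print L            then then then print $       expand L -> then A
  4  $ print A then       then then then print $       match then
  5  $ print A            then then print $            expand A -> then then L
  6  $ print L then then  then then print $            match then
Stack after step 6: $ print L then (top = then).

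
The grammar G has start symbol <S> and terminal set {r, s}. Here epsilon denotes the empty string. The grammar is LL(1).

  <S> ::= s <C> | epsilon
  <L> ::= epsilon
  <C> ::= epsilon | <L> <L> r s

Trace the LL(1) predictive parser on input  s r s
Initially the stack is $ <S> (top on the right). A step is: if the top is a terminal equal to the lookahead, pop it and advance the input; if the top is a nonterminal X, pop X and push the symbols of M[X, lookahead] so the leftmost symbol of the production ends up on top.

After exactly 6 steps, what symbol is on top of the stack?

step 1: stack=$ <S>  input=s r s $  — expand <S> ::= s <C>
step 2: stack=$ <C> s  input=s r s $  — match s
step 3: stack=$ <C>  input=r s $  — expand <C> ::= <L> <L> r s
step 4: stack=$ s r <L> <L>  input=r s $  — expand <L> ::= epsilon
step 5: stack=$ s r <L>  input=r s $  — expand <L> ::= epsilon
step 6: stack=$ s r  input=r s $  — match r
Stack after step 6: $ s (top = s).

s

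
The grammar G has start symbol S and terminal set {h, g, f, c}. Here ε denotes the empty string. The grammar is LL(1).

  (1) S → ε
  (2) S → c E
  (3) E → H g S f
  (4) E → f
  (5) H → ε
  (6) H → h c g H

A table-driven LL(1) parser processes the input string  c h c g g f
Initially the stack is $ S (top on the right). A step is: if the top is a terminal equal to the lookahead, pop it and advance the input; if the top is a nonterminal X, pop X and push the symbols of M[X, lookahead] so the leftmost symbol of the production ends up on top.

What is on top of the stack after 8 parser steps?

g

step 1: stack=$ S  input=c h c g g f $  — expand S → c E
step 2: stack=$ E c  input=c h c g g f $  — match c
step 3: stack=$ E  input=h c g g f $  — expand E → H g S f
step 4: stack=$ f S g H  input=h c g g f $  — expand H → h c g H
step 5: stack=$ f S g H g c h  input=h c g g f $  — match h
step 6: stack=$ f S g H g c  input=c g g f $  — match c
step 7: stack=$ f S g H g  input=g g f $  — match g
step 8: stack=$ f S g H  input=g f $  — expand H → ε
Stack after step 8: $ f S g (top = g).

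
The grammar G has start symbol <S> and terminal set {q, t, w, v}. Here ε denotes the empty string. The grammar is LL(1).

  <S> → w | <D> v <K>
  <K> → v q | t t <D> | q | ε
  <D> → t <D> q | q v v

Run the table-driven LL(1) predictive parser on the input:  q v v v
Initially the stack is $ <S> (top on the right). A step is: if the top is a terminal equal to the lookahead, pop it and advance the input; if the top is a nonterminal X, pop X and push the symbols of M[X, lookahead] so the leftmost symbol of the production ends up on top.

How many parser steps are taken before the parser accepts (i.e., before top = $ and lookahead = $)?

     Stack          Input      Action
  1  $ <S>          q v v v $  expand <S> → <D> v <K>
  2  $ <K> v <D>    q v v v $  expand <D> → q v v
  3  $ <K> v v v q  q v v v $  match q
  4  $ <K> v v v    v v v $    match v
  5  $ <K> v v      v v $      match v
  6  $ <K> v        v $        match v
  7  $ <K>          $          expand <K> → ε
Accept reached after 7 steps.

7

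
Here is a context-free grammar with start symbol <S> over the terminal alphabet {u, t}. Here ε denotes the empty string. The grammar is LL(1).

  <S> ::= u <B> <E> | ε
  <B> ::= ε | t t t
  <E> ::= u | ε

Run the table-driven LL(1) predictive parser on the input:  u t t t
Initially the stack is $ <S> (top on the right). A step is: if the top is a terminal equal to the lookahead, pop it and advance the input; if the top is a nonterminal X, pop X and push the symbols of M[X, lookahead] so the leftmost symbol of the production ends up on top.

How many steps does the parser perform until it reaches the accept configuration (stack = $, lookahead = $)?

7

     Stack        Input      Action
  1  $ <S>        u t t t $  expand <S> ::= u <B> <E>
  2  $ <E> <B> u  u t t t $  match u
  3  $ <E> <B>    t t t $    expand <B> ::= t t t
  4  $ <E> t t t  t t t $    match t
  5  $ <E> t t    t t $      match t
  6  $ <E> t      t $        match t
  7  $ <E>        $          expand <E> ::= ε
Accept reached after 7 steps.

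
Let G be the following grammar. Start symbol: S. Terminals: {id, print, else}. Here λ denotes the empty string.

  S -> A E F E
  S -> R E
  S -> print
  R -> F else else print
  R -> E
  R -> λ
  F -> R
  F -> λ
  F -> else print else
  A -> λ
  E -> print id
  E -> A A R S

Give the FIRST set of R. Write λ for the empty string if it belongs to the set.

{λ, else, print}

FIRST(A) = {λ}
FIRST(S) = {else, print}  (via A E F E, R E)
FIRST(R) = {λ, else, print}  (via F else else print, E)
FIRST(F) = {λ, else, print}  (via R)
FIRST(E) = {else, print}  (via A A R S)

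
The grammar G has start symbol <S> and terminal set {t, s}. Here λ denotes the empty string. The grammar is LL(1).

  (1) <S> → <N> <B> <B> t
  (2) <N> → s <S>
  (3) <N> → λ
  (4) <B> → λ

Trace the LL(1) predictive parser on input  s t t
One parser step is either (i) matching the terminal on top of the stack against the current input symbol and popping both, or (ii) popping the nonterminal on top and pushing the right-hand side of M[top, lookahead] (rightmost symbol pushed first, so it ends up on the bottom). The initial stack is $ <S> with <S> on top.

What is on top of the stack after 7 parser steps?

t

step 1: stack=$ <S>  input=s t t $  — expand <S> → <N> <B> <B> t
step 2: stack=$ t <B> <B> <N>  input=s t t $  — expand <N> → s <S>
step 3: stack=$ t <B> <B> <S> s  input=s t t $  — match s
step 4: stack=$ t <B> <B> <S>  input=t t $  — expand <S> → <N> <B> <B> t
step 5: stack=$ t <B> <B> t <B> <B> <N>  input=t t $  — expand <N> → λ
step 6: stack=$ t <B> <B> t <B> <B>  input=t t $  — expand <B> → λ
step 7: stack=$ t <B> <B> t <B>  input=t t $  — expand <B> → λ
Stack after step 7: $ t <B> <B> t (top = t).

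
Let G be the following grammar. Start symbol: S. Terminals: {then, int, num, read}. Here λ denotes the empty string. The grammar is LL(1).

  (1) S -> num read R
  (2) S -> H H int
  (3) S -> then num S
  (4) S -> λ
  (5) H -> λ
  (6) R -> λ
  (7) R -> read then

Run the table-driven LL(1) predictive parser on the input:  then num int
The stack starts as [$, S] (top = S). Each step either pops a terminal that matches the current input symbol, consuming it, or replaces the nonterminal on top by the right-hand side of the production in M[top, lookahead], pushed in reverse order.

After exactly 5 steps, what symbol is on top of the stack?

step 1: stack=$ S  input=then num int $  — expand S -> then num S
step 2: stack=$ S num then  input=then num int $  — match then
step 3: stack=$ S num  input=num int $  — match num
step 4: stack=$ S  input=int $  — expand S -> H H int
step 5: stack=$ int H H  input=int $  — expand H -> λ
Stack after step 5: $ int H (top = H).

H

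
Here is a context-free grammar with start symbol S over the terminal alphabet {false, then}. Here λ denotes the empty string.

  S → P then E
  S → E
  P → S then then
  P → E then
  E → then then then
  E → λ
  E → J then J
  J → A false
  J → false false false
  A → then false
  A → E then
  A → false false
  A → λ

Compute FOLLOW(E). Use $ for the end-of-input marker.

{$, then}

FIRST(S) = {λ, false, then}  (via P then E, E)
FIRST(P) = {false, then}  (via S then then, E then)
FIRST(E) = {λ, false, then}  (via J then J)
FIRST(A) = {λ, false, then}  (via E then)
FIRST(J) = {false, then}  (via A false)
FOLLOW(S) includes $ since S is the start symbol.
FOLLOW(S): in P→S then then, S is followed by then then with FIRST {then}. Thus FOLLOW(S) = {$, then}.
FOLLOW(P): in S→P then E, P is followed by then E with FIRST {then}. Thus FOLLOW(P) = {then}.
FOLLOW(E): in S→P then E, the suffix after E is empty, so FOLLOW(E) ⊇ FOLLOW(S) = {$, then}; in S→E, the suffix after E is empty, so FOLLOW(E) ⊇ FOLLOW(S) = {$, then}; in P→E then, E is followed by then with FIRST {then}; in A→E then, E is followed by then with FIRST {then}. Thus FOLLOW(E) = {$, then}.
FOLLOW(J): in E→J then J (occurrence 1), J is followed by then J with FIRST {then}; in E→J then J (occurrence 2), the suffix after J is empty, so FOLLOW(J) ⊇ FOLLOW(E) = {$, then}. Thus FOLLOW(J) = {$, then}.
FOLLOW(A): in J→A false, A is followed by false with FIRST {false}. Thus FOLLOW(A) = {false}.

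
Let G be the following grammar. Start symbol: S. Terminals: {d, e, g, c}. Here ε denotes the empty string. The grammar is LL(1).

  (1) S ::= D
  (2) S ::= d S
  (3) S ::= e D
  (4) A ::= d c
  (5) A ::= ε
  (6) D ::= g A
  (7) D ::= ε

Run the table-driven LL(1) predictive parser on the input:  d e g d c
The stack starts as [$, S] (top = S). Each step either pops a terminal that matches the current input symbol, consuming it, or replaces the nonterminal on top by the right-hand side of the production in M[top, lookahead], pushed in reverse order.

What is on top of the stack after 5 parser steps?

g

     Stack  Input        Action
  1  $ S    d e g d c $  expand S ::= d S
  2  $ S d  d e g d c $  match d
  3  $ S    e g d c $    expand S ::= e D
  4  $ D e  e g d c $    match e
  5  $ D    g d c $      expand D ::= g A
Stack after step 5: $ A g (top = g).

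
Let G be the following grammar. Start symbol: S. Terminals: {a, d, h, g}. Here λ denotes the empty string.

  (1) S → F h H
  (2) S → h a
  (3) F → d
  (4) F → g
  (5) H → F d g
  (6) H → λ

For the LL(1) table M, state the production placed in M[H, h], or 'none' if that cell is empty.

none

FIRST(F) = {d, g}
FIRST(S) = {d, g, h}  (via F h H)
FIRST(H) = {λ, d, g}  (via F d g)
FOLLOW(S) includes $ since S is the start symbol.
FOLLOW(S): S appears on no right-hand side. Thus FOLLOW(S) = {$}.
FOLLOW(H): in S→F h H, the suffix after H is empty, so FOLLOW(H) ⊇ FOLLOW(S) = {$}. Thus FOLLOW(H) = {$}.
For H → F d g: FIRST(F d g) = {d, g}, so it goes in M[H, t] for t ∈ {d, g}.
For H → λ: FIRST(λ) = {λ}, so it goes in M[H, t] for t ∈ {}; since λ ∈ FIRST, also for every t ∈ FOLLOW(H) = {$}.
None of these place a production in M[H, h].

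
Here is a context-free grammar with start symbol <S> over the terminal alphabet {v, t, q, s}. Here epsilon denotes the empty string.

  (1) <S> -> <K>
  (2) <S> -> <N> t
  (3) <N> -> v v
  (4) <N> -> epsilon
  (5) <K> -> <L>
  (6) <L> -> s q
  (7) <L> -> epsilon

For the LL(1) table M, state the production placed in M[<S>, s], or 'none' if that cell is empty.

<S> -> <K>

FIRST(<N>): from <N>->v v we get {v}; from <N>->epsilon we get {epsilon}. So FIRST(<N>) = {epsilon, v}.
FIRST(<L>): from <L>->s q we get {s}; from <L>->epsilon we get {epsilon}. So FIRST(<L>) = {epsilon, s}.
FIRST(<K>): from <K>-><L> we get {epsilon, s}. So FIRST(<K>) = {epsilon, s}.
FIRST(<S>): from <S>-><K> we get {epsilon, s}; from <S>-><N> t we get {t, v}. So FIRST(<S>) = {epsilon, s, t, v}.
FOLLOW(<S>) includes $ since <S> is the start symbol.
FOLLOW(<S>): <S> appears on no right-hand side. Thus FOLLOW(<S>) = {$}.
For <S> -> <K>: FIRST(<K>) = {epsilon, s}, so it goes in M[<S>, t] for t ∈ {s}; since epsilon ∈ FIRST, also for every t ∈ FOLLOW(<S>) = {$}.
For <S> -> <N> t: FIRST(<N> t) = {t, v}, so it goes in M[<S>, t] for t ∈ {t, v}.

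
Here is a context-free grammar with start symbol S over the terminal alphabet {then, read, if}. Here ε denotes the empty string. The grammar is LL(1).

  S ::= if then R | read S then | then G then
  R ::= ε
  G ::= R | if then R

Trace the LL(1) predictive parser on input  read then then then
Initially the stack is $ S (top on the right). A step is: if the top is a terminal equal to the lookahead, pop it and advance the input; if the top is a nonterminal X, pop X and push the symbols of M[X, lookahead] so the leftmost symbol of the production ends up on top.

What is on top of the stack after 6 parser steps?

then

step 1: stack=$ S  input=read then then then $  — expand S ::= read S then
step 2: stack=$ then S read  input=read then then then $  — match read
step 3: stack=$ then S  input=then then then $  — expand S ::= then G then
step 4: stack=$ then then G then  input=then then then $  — match then
step 5: stack=$ then then G  input=then then $  — expand G ::= R
step 6: stack=$ then then R  input=then then $  — expand R ::= ε
Stack after step 6: $ then then (top = then).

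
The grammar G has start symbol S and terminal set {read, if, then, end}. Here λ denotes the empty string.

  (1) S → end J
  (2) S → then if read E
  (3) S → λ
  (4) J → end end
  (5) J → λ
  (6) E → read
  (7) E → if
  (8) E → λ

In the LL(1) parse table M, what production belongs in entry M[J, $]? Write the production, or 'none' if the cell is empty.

FIRST(S): from S→end J we get {end}; from S→then if read E we get {then}; from S→λ we get {λ}. So FIRST(S) = {λ, end, then}.
FIRST(J): from J→end end we get {end}; from J→λ we get {λ}. So FIRST(J) = {λ, end}.
FIRST(E): from E→read we get {read}; from E→if we get {if}; from E→λ we get {λ}. So FIRST(E) = {λ, if, read}.
FOLLOW(S) includes $ since S is the start symbol.
FOLLOW(S): S appears on no right-hand side. Thus FOLLOW(S) = {$}.
FOLLOW(J): in S→end J, the suffix after J is empty, so FOLLOW(J) ⊇ FOLLOW(S) = {$}. Thus FOLLOW(J) = {$}.
For J → end end: FIRST(end end) = {end}, so it goes in M[J, t] for t ∈ {end}.
For J → λ: FIRST(λ) = {λ}, so it goes in M[J, t] for t ∈ {}; since λ ∈ FIRST, also for every t ∈ FOLLOW(J) = {$}.

J → λ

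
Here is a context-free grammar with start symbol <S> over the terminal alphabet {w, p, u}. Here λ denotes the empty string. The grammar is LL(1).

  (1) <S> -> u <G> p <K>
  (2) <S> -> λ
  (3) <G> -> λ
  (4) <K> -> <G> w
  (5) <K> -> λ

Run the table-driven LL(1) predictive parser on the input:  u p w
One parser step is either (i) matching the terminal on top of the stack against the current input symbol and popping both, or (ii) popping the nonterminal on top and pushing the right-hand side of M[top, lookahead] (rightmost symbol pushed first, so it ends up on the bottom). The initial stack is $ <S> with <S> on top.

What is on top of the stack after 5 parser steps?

<G>

step 1: stack=$ <S>  input=u p w $  — expand <S> -> u <G> p <K>
step 2: stack=$ <K> p <G> u  input=u p w $  — match u
step 3: stack=$ <K> p <G>  input=p w $  — expand <G> -> λ
step 4: stack=$ <K> p  input=p w $  — match p
step 5: stack=$ <K>  input=w $  — expand <K> -> <G> w
Stack after step 5: $ w <G> (top = <G>).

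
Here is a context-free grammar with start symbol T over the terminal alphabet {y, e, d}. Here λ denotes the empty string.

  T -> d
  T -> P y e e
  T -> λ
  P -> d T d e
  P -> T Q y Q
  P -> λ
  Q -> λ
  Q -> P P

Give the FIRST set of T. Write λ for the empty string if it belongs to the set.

FIRST(T): from T->d we get {d}; from T->P y e e we get {d, y}; from T->λ we get {λ}. So FIRST(T) = {λ, d, y}.
FIRST(P): from P->d T d e we get {d}; from P->T Q y Q we get {d, y}; from P->λ we get {λ}. So FIRST(P) = {λ, d, y}.
FIRST(Q): from Q->λ we get {λ}; from Q->P P we get {λ, d, y}. So FIRST(Q) = {λ, d, y}.

{λ, d, y}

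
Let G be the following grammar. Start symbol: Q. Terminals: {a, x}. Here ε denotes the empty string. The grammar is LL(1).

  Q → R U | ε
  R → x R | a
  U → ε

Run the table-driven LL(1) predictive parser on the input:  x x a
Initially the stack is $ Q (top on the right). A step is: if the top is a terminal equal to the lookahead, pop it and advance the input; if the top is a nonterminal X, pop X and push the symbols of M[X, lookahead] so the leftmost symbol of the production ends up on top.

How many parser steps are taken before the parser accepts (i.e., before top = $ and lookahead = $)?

     Stack    Input    Action
  1  $ Q      x x a $  expand Q → R U
  2  $ U R    x x a $  expand R → x R
  3  $ U R x  x x a $  match x
  4  $ U R    x a $    expand R → x R
  5  $ U R x  x a $    match x
  6  $ U R    a $      expand R → a
  7  $ U a    a $      match a
  8  $ U      $        expand U → ε
Accept reached after 8 steps.

8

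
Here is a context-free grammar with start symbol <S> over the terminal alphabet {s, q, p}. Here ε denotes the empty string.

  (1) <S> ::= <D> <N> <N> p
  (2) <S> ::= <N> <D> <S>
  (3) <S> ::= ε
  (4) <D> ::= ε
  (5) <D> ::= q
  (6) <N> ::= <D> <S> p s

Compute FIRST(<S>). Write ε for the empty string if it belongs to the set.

FIRST(<D>): from <D>::=ε we get {ε}; from <D>::=q we get {q}. So FIRST(<D>) = {ε, q}.
FIRST(<S>): from <S>::=<D> <N> <N> p we get {p, q}; from <S>::=<N> <D> <S> we get {p, q}; from <S>::=ε we get {ε}. So FIRST(<S>) = {ε, p, q}.
FIRST(<N>): from <N>::=<D> <S> p s we get {p, q}. So FIRST(<N>) = {p, q}.

{ε, p, q}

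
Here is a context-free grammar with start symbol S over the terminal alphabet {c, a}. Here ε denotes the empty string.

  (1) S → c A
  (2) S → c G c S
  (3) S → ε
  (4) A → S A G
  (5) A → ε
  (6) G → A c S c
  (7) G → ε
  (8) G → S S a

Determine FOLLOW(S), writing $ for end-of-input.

FIRST(S): from S→c A we get {c}; from S→c G c S we get {c}; from S→ε we get {ε}. So FIRST(S) = {ε, c}.
FIRST(A): from A→S A G we get {ε, a, c}; from A→ε we get {ε}. So FIRST(A) = {ε, a, c}.
FIRST(G): from G→A c S c we get {a, c}; from G→ε we get {ε}; from G→S S a we get {a, c}. So FIRST(G) = {ε, a, c}.
FOLLOW(S) includes $ since S is the start symbol.
FOLLOW(S): in S→c G c S, the suffix after S is empty (adds nothing new); in A→S A G, S is followed by A G with FIRST {ε, a, c}; in A→S A G, the suffix after S is nullable, so FOLLOW(S) ⊇ FOLLOW(A) = {$, a, c}; in G→A c S c, S is followed by c with FIRST {c}; in G→S S a (occurrence 1), S is followed by S a with FIRST {a, c}; in G→S S a (occurrence 2), S is followed by a with FIRST {a}. Thus FOLLOW(S) = {$, a, c}.
FOLLOW(A): in S→c A, the suffix after A is empty, so FOLLOW(A) ⊇ FOLLOW(S) = {$, a, c}; in A→S A G, A is followed by G with FIRST {ε, a, c}; in A→S A G, the suffix after A is nullable (adds nothing new); in G→A c S c, A is followed by c S c with FIRST {c}. Thus FOLLOW(A) = {$, a, c}.
FOLLOW(G): in S→c G c S, G is followed by c S with FIRST {c}; in A→S A G, the suffix after G is empty, so FOLLOW(G) ⊇ FOLLOW(A) = {$, a, c}. Thus FOLLOW(G) = {$, a, c}.

{$, a, c}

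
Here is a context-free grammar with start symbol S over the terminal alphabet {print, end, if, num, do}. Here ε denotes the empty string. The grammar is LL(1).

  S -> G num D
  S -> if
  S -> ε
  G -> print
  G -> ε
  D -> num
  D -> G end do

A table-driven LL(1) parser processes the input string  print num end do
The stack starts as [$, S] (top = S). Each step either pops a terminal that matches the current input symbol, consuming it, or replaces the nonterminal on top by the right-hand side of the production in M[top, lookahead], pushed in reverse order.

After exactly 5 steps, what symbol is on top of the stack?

     Stack          Input               Action
  1  $ S            print num end do $  expand S -> G num D
  2  $ D num G      print num end do $  expand G -> print
  3  $ D num print  print num end do $  match print
  4  $ D num        num end do $        match num
  5  $ D            end do $            expand D -> G end do
Stack after step 5: $ do end G (top = G).

G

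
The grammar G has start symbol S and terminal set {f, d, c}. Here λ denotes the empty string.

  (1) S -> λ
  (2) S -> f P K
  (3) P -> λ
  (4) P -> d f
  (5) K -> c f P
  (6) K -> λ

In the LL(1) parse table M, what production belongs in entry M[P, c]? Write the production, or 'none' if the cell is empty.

FIRST(S) = {λ, f}
FIRST(P) = {λ, d}
FIRST(K) = {λ, c}
FOLLOW(S) includes $ since S is the start symbol.
FOLLOW(S): S appears on no right-hand side. Thus FOLLOW(S) = {$}.
FOLLOW(K): in S->f P K, the suffix after K is empty, so FOLLOW(K) ⊇ FOLLOW(S) = {$}. Thus FOLLOW(K) = {$}.
FOLLOW(P): in S->f P K, P is followed by K with FIRST {λ, c}; in S->f P K, the suffix after P is nullable, so FOLLOW(P) ⊇ FOLLOW(S) = {$}; in K->c f P, the suffix after P is empty, so FOLLOW(P) ⊇ FOLLOW(K) = {$}. Thus FOLLOW(P) = {$, c}.
For P -> λ: FIRST(λ) = {λ}, so it goes in M[P, t] for t ∈ {}; since λ ∈ FIRST, also for every t ∈ FOLLOW(P) = {$, c}.
For P -> d f: FIRST(d f) = {d}, so it goes in M[P, t] for t ∈ {d}.

P -> λ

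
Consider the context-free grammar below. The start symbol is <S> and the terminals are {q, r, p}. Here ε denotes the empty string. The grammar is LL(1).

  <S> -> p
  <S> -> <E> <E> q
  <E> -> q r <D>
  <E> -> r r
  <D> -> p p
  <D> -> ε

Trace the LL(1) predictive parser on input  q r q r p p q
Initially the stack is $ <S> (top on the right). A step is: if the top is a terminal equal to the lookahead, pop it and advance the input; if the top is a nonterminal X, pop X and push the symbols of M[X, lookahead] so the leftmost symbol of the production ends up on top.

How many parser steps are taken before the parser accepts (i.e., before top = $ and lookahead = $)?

12

step 1: stack=$ <S>  input=q r q r p p q $  — expand <S> -> <E> <E> q
step 2: stack=$ q <E> <E>  input=q r q r p p q $  — expand <E> -> q r <D>
step 3: stack=$ q <E> <D> r q  input=q r q r p p q $  — match q
step 4: stack=$ q <E> <D> r  input=r q r p p q $  — match r
step 5: stack=$ q <E> <D>  input=q r p p q $  — expand <D> -> ε
step 6: stack=$ q <E>  input=q r p p q $  — expand <E> -> q r <D>
step 7: stack=$ q <D> r q  input=q r p p q $  — match q
step 8: stack=$ q <D> r  input=r p p q $  — match r
step 9: stack=$ q <D>  input=p p q $  — expand <D> -> p p
step 10: stack=$ q p p  input=p p q $  — match p
step 11: stack=$ q p  input=p q $  — match p
step 12: stack=$ q  input=q $  — match q
Accept reached after 12 steps.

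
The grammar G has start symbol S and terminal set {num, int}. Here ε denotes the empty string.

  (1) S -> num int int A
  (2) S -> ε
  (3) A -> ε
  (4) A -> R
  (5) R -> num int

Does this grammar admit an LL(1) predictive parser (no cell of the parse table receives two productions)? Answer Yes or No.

Yes

FIRST(S) = {ε, num}
FIRST(A) = {ε, num}
FIRST(R) = {num}
FOLLOW(S) = {$}
FOLLOW(A) = {$}
FOLLOW(R) = {$}
Each cell of M receives at most one production.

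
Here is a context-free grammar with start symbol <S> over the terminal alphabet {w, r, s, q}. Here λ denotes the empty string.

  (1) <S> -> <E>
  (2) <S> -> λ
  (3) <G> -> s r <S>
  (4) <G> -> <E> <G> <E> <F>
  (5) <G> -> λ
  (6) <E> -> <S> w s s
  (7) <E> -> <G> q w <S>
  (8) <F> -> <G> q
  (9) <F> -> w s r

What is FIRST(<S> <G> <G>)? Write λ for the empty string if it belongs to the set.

{λ, q, s, w}

FIRST(<S>): from <S>-><E> we get {q, s, w}; from <S>->λ we get {λ}. So FIRST(<S>) = {λ, q, s, w}.
FIRST(<G>): from <G>->s r <S> we get {s}; from <G>-><E> <G> <E> <F> we get {q, s, w}; from <G>->λ we get {λ}. So FIRST(<G>) = {λ, q, s, w}.
FIRST(<E>): from <E>-><S> w s s we get {q, s, w}; from <E>-><G> q w <S> we get {q, s, w}. So FIRST(<E>) = {q, s, w}.
FIRST(<F>): from <F>-><G> q we get {q, s, w}; from <F>->w s r we get {w}. So FIRST(<F>) = {q, s, w}.
FIRST(<S> <G> <G>): take FIRST of each symbol in turn, carrying on past any symbol whose FIRST contains λ; result {λ, q, s, w}.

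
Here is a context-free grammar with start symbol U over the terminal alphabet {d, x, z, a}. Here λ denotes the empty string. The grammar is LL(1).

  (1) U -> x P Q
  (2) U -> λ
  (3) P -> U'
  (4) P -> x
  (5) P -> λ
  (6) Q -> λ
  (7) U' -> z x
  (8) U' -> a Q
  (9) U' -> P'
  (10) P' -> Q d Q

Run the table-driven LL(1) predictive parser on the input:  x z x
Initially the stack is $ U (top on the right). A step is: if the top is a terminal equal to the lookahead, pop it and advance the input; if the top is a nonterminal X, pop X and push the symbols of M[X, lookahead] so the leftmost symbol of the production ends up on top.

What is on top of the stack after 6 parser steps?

     Stack    Input    Action
  1  $ U      x z x $  expand U -> x P Q
  2  $ Q P x  x z x $  match x
  3  $ Q P    z x $    expand P -> U'
  4  $ Q U'   z x $    expand U' -> z x
  5  $ Q x z  z x $    match z
  6  $ Q x    x $      match x
Stack after step 6: $ Q (top = Q).

Q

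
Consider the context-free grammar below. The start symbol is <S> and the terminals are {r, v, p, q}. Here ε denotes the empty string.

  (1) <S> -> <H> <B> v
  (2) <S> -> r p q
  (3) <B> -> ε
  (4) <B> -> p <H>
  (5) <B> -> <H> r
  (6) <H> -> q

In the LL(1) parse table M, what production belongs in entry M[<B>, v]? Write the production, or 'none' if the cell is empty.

FIRST(<H>): from <H>->q we get {q}. So FIRST(<H>) = {q}.
FIRST(<S>): from <S>-><H> <B> v we get {q}; from <S>->r p q we get {r}. So FIRST(<S>) = {q, r}.
FIRST(<B>): from <B>->ε we get {ε}; from <B>->p <H> we get {p}; from <B>-><H> r we get {q}. So FIRST(<B>) = {ε, p, q}.
FOLLOW(<S>) includes $ since <S> is the start symbol.
FOLLOW(<B>): in <S>-><H> <B> v, <B> is followed by v with FIRST {v}. Thus FOLLOW(<B>) = {v}.
For <B> -> ε: FIRST(ε) = {ε}, so it goes in M[<B>, t] for t ∈ {}; since ε ∈ FIRST, also for every t ∈ FOLLOW(<B>) = {v}.
For <B> -> p <H>: FIRST(p <H>) = {p}, so it goes in M[<B>, t] for t ∈ {p}.
For <B> -> <H> r: FIRST(<H> r) = {q}, so it goes in M[<B>, t] for t ∈ {q}.

<B> -> ε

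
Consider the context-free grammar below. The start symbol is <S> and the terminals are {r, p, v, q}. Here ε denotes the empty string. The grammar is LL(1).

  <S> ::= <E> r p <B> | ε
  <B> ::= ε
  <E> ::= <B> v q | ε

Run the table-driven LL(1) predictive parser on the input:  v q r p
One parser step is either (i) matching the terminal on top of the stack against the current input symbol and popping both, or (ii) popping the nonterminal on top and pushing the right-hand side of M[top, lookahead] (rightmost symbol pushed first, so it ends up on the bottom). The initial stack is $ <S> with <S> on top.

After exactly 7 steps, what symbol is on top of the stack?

<B>

     Stack              Input      Action
  1  $ <S>              v q r p $  expand <S> ::= <E> r p <B>
  2  $ <B> p r <E>      v q r p $  expand <E> ::= <B> v q
  3  $ <B> p r q v <B>  v q r p $  expand <B> ::= ε
  4  $ <B> p r q v      v q r p $  match v
  5  $ <B> p r q        q r p $    match q
  6  $ <B> p r          r p $      match r
  7  $ <B> p            p $        match p
Stack after step 7: $ <B> (top = <B>).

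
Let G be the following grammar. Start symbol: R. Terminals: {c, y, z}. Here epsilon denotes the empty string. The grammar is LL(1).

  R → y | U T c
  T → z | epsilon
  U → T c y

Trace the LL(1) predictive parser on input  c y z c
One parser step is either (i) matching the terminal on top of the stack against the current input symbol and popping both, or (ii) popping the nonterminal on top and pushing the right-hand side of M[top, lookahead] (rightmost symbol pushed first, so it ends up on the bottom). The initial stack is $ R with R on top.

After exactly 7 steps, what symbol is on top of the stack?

c

     Stack        Input      Action
  1  $ R          c y z c $  expand R → U T c
  2  $ c T U      c y z c $  expand U → T c y
  3  $ c T y c T  c y z c $  expand T → epsilon
  4  $ c T y c    c y z c $  match c
  5  $ c T y      y z c $    match y
  6  $ c T        z c $      expand T → z
  7  $ c z        z c $      match z
Stack after step 7: $ c (top = c).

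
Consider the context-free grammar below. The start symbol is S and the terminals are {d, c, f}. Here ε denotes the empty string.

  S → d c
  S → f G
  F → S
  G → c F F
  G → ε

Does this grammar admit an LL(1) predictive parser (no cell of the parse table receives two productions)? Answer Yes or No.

Yes

FIRST(S) = {d, f}
FIRST(F) = {d, f}
FIRST(G) = {ε, c}
FOLLOW(S) = {$, d, f}
FOLLOW(F) = {$, d, f}
FOLLOW(G) = {$, d, f}
Each cell of M receives at most one production.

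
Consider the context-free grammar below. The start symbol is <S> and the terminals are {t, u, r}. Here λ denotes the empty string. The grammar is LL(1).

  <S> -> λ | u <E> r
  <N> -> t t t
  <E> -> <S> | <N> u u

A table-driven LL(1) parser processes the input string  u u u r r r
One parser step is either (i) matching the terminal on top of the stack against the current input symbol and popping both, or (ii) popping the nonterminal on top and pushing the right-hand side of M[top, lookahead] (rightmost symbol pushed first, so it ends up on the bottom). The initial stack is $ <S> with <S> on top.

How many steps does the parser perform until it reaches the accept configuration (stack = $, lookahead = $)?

13

step 1: stack=$ <S>  input=u u u r r r $  — expand <S> -> u <E> r
step 2: stack=$ r <E> u  input=u u u r r r $  — match u
step 3: stack=$ r <E>  input=u u r r r $  — expand <E> -> <S>
step 4: stack=$ r <S>  input=u u r r r $  — expand <S> -> u <E> r
step 5: stack=$ r r <E> u  input=u u r r r $  — match u
step 6: stack=$ r r <E>  input=u r r r $  — expand <E> -> <S>
step 7: stack=$ r r <S>  input=u r r r $  — expand <S> -> u <E> r
step 8: stack=$ r r r <E> u  input=u r r r $  — match u
step 9: stack=$ r r r <E>  input=r r r $  — expand <E> -> <S>
step 10: stack=$ r r r <S>  input=r r r $  — expand <S> -> λ
step 11: stack=$ r r r  input=r r r $  — match r
step 12: stack=$ r r  input=r r $  — match r
step 13: stack=$ r  input=r $  — match r
Accept reached after 13 steps.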